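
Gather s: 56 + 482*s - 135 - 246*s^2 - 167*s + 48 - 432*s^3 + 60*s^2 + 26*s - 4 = -432*s^3 - 186*s^2 + 341*s - 35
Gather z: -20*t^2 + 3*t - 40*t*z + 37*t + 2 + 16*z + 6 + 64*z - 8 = -20*t^2 + 40*t + z*(80 - 40*t)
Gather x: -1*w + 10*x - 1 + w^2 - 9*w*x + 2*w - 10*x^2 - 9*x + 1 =w^2 + w - 10*x^2 + x*(1 - 9*w)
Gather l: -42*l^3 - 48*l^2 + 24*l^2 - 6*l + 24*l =-42*l^3 - 24*l^2 + 18*l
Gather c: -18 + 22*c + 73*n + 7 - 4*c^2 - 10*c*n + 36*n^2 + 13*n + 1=-4*c^2 + c*(22 - 10*n) + 36*n^2 + 86*n - 10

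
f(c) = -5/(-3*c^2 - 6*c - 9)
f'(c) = -5*(6*c + 6)/(-3*c^2 - 6*c - 9)^2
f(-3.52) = 0.20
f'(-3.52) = 0.12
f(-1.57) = 0.72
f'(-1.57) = 0.35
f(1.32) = 0.23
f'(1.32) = -0.14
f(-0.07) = 0.58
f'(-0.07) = -0.38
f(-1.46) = 0.75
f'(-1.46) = 0.31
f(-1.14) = 0.83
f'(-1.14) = 0.11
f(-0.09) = 0.59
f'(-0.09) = -0.38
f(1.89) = 0.16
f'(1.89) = -0.09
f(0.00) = 0.56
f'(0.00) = -0.37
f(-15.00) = 0.01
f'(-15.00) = 0.00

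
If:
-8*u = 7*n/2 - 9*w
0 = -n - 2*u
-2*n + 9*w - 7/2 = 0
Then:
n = -7/5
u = 7/10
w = 7/90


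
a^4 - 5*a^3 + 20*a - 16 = (a - 4)*(a - 2)*(a - 1)*(a + 2)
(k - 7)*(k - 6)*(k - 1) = k^3 - 14*k^2 + 55*k - 42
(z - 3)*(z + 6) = z^2 + 3*z - 18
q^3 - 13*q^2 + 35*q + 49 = (q - 7)^2*(q + 1)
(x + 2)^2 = x^2 + 4*x + 4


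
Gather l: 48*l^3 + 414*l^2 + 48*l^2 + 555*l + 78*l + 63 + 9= 48*l^3 + 462*l^2 + 633*l + 72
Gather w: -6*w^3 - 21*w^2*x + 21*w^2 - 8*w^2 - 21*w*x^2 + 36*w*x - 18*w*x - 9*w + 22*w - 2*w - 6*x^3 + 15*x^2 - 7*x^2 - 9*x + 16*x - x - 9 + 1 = -6*w^3 + w^2*(13 - 21*x) + w*(-21*x^2 + 18*x + 11) - 6*x^3 + 8*x^2 + 6*x - 8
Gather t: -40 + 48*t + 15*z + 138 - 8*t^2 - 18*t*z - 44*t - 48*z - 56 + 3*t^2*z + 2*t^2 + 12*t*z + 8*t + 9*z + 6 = t^2*(3*z - 6) + t*(12 - 6*z) - 24*z + 48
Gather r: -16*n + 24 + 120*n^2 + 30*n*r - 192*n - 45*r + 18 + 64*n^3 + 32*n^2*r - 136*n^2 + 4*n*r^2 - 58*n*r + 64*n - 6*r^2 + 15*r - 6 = 64*n^3 - 16*n^2 - 144*n + r^2*(4*n - 6) + r*(32*n^2 - 28*n - 30) + 36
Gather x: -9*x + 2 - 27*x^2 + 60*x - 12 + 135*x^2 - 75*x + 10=108*x^2 - 24*x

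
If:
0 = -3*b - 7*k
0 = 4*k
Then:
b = 0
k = 0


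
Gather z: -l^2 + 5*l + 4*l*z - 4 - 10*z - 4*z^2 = -l^2 + 5*l - 4*z^2 + z*(4*l - 10) - 4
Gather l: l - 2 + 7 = l + 5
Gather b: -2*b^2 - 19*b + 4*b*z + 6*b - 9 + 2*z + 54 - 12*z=-2*b^2 + b*(4*z - 13) - 10*z + 45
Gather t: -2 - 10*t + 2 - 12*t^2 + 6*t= -12*t^2 - 4*t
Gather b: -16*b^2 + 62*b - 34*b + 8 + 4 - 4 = -16*b^2 + 28*b + 8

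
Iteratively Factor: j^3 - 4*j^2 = (j - 4)*(j^2) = j*(j - 4)*(j)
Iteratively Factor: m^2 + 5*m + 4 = (m + 4)*(m + 1)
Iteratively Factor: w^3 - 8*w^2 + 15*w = (w)*(w^2 - 8*w + 15) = w*(w - 3)*(w - 5)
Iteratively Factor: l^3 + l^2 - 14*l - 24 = (l - 4)*(l^2 + 5*l + 6) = (l - 4)*(l + 2)*(l + 3)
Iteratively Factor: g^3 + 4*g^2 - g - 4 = (g + 4)*(g^2 - 1) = (g + 1)*(g + 4)*(g - 1)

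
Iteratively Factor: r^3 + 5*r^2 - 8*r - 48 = (r + 4)*(r^2 + r - 12) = (r + 4)^2*(r - 3)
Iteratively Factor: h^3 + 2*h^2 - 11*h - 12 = (h + 4)*(h^2 - 2*h - 3) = (h - 3)*(h + 4)*(h + 1)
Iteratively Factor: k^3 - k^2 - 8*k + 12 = (k - 2)*(k^2 + k - 6) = (k - 2)*(k + 3)*(k - 2)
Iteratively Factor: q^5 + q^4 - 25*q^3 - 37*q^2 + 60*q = (q + 3)*(q^4 - 2*q^3 - 19*q^2 + 20*q) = (q - 1)*(q + 3)*(q^3 - q^2 - 20*q) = (q - 5)*(q - 1)*(q + 3)*(q^2 + 4*q) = (q - 5)*(q - 1)*(q + 3)*(q + 4)*(q)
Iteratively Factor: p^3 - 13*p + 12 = (p - 1)*(p^2 + p - 12) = (p - 3)*(p - 1)*(p + 4)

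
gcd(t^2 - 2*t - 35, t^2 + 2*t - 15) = t + 5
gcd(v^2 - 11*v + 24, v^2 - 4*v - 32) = v - 8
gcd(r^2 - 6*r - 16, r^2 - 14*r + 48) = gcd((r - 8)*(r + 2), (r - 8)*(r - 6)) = r - 8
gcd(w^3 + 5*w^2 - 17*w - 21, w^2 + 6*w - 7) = w + 7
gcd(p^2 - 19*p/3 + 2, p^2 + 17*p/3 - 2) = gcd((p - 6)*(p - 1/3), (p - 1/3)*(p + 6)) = p - 1/3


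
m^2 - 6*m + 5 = (m - 5)*(m - 1)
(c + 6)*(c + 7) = c^2 + 13*c + 42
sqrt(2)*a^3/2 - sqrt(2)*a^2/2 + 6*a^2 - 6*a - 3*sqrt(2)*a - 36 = (a - 3)*(a + 6*sqrt(2))*(sqrt(2)*a/2 + sqrt(2))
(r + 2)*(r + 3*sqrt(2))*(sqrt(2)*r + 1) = sqrt(2)*r^3 + 2*sqrt(2)*r^2 + 7*r^2 + 3*sqrt(2)*r + 14*r + 6*sqrt(2)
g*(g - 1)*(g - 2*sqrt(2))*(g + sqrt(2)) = g^4 - sqrt(2)*g^3 - g^3 - 4*g^2 + sqrt(2)*g^2 + 4*g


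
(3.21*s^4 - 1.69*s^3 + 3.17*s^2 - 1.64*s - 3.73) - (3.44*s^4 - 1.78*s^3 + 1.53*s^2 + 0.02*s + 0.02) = -0.23*s^4 + 0.0900000000000001*s^3 + 1.64*s^2 - 1.66*s - 3.75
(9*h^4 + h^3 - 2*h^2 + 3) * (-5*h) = -45*h^5 - 5*h^4 + 10*h^3 - 15*h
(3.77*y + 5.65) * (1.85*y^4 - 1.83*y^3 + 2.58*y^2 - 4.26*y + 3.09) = 6.9745*y^5 + 3.5534*y^4 - 0.612900000000002*y^3 - 1.4832*y^2 - 12.4197*y + 17.4585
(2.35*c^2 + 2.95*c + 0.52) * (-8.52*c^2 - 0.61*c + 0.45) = -20.022*c^4 - 26.5675*c^3 - 5.1724*c^2 + 1.0103*c + 0.234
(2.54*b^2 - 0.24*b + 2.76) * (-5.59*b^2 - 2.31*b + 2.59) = -14.1986*b^4 - 4.5258*b^3 - 8.2954*b^2 - 6.9972*b + 7.1484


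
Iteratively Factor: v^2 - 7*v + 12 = (v - 4)*(v - 3)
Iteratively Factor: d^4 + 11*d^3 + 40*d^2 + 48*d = (d + 4)*(d^3 + 7*d^2 + 12*d) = (d + 3)*(d + 4)*(d^2 + 4*d) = d*(d + 3)*(d + 4)*(d + 4)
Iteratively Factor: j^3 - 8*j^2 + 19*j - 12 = (j - 3)*(j^2 - 5*j + 4) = (j - 4)*(j - 3)*(j - 1)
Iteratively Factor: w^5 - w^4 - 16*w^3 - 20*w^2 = (w)*(w^4 - w^3 - 16*w^2 - 20*w) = w*(w - 5)*(w^3 + 4*w^2 + 4*w) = w*(w - 5)*(w + 2)*(w^2 + 2*w) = w^2*(w - 5)*(w + 2)*(w + 2)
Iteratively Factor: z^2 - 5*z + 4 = (z - 1)*(z - 4)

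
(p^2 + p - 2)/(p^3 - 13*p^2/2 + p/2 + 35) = 2*(p - 1)/(2*p^2 - 17*p + 35)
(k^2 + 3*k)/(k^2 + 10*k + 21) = k/(k + 7)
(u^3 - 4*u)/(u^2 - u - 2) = u*(u + 2)/(u + 1)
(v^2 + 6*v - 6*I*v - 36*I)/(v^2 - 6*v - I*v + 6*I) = (v^2 + 6*v*(1 - I) - 36*I)/(v^2 - v*(6 + I) + 6*I)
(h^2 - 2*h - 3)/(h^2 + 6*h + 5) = (h - 3)/(h + 5)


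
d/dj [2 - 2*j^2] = -4*j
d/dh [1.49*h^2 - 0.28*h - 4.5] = 2.98*h - 0.28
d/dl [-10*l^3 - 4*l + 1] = -30*l^2 - 4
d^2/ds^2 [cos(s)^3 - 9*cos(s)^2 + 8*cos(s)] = -35*cos(s)/4 + 18*cos(2*s) - 9*cos(3*s)/4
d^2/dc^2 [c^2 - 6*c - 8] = 2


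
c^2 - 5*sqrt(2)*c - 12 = (c - 6*sqrt(2))*(c + sqrt(2))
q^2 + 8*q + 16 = (q + 4)^2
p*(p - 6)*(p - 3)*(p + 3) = p^4 - 6*p^3 - 9*p^2 + 54*p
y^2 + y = y*(y + 1)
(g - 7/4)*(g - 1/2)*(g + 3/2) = g^3 - 3*g^2/4 - 5*g/2 + 21/16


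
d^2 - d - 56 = (d - 8)*(d + 7)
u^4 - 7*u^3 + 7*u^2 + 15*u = u*(u - 5)*(u - 3)*(u + 1)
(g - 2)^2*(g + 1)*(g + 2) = g^4 - g^3 - 6*g^2 + 4*g + 8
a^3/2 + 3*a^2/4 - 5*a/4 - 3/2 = (a/2 + 1)*(a - 3/2)*(a + 1)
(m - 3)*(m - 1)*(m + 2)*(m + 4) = m^4 + 2*m^3 - 13*m^2 - 14*m + 24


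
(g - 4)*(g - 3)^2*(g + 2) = g^4 - 8*g^3 + 13*g^2 + 30*g - 72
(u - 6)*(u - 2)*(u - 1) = u^3 - 9*u^2 + 20*u - 12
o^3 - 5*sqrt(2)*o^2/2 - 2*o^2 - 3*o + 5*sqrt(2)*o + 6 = (o - 2)*(o - 3*sqrt(2))*(o + sqrt(2)/2)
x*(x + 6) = x^2 + 6*x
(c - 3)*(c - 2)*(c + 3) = c^3 - 2*c^2 - 9*c + 18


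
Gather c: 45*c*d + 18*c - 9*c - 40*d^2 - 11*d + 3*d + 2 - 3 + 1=c*(45*d + 9) - 40*d^2 - 8*d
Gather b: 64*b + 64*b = 128*b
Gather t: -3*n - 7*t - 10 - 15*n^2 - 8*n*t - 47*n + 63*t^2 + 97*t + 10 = -15*n^2 - 50*n + 63*t^2 + t*(90 - 8*n)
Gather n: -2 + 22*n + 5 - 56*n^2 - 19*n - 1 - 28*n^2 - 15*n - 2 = -84*n^2 - 12*n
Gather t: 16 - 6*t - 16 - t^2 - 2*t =-t^2 - 8*t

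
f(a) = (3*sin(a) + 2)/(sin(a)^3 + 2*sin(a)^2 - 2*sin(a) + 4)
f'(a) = (3*sin(a) + 2)*(-3*sin(a)^2*cos(a) - 4*sin(a)*cos(a) + 2*cos(a))/(sin(a)^3 + 2*sin(a)^2 - 2*sin(a) + 4)^2 + 3*cos(a)/(sin(a)^3 + 2*sin(a)^2 - 2*sin(a) + 4)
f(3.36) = 0.30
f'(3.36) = -0.82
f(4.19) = -0.09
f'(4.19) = -0.21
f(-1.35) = -0.13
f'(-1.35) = 0.08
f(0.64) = 1.02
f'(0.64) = 0.33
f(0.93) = 1.05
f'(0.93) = -0.04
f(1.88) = 1.02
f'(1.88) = 0.10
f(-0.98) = -0.08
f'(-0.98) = 0.24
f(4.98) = -0.13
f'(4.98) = 0.10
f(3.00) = 0.64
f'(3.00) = -1.02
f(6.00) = 0.25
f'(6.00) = 0.76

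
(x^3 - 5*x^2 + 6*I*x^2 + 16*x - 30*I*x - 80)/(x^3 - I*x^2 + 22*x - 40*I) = (x^2 + x*(-5 + 8*I) - 40*I)/(x^2 + I*x + 20)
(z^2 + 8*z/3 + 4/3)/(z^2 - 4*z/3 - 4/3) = (z + 2)/(z - 2)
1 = 1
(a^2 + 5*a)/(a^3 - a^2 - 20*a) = (a + 5)/(a^2 - a - 20)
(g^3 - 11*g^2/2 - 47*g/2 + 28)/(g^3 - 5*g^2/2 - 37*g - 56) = (g - 1)/(g + 2)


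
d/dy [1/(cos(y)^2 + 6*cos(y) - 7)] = 2*(cos(y) + 3)*sin(y)/(cos(y)^2 + 6*cos(y) - 7)^2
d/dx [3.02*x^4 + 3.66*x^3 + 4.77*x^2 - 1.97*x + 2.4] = 12.08*x^3 + 10.98*x^2 + 9.54*x - 1.97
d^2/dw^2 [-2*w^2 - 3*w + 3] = -4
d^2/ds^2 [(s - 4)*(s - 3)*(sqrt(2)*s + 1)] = 6*sqrt(2)*s - 14*sqrt(2) + 2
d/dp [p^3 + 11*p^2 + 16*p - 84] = 3*p^2 + 22*p + 16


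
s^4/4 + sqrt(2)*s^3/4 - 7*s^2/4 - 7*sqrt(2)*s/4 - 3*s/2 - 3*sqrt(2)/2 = (s/2 + 1/2)*(s/2 + sqrt(2)/2)*(s - 3)*(s + 2)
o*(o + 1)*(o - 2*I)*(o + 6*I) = o^4 + o^3 + 4*I*o^3 + 12*o^2 + 4*I*o^2 + 12*o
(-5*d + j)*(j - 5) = -5*d*j + 25*d + j^2 - 5*j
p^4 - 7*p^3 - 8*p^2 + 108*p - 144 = (p - 6)*(p - 3)*(p - 2)*(p + 4)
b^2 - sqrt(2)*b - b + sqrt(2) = (b - 1)*(b - sqrt(2))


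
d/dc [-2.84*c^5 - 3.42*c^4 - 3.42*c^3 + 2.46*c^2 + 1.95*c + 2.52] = -14.2*c^4 - 13.68*c^3 - 10.26*c^2 + 4.92*c + 1.95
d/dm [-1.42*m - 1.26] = -1.42000000000000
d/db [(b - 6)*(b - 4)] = 2*b - 10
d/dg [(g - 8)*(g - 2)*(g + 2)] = 3*g^2 - 16*g - 4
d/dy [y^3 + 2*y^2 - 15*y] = 3*y^2 + 4*y - 15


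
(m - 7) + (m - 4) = 2*m - 11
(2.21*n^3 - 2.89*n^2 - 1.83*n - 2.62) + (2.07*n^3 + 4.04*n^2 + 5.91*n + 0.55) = 4.28*n^3 + 1.15*n^2 + 4.08*n - 2.07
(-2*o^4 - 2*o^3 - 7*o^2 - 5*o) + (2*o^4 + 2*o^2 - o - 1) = -2*o^3 - 5*o^2 - 6*o - 1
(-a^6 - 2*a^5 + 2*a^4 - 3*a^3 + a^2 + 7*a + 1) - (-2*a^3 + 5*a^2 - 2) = -a^6 - 2*a^5 + 2*a^4 - a^3 - 4*a^2 + 7*a + 3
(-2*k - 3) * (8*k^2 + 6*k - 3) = -16*k^3 - 36*k^2 - 12*k + 9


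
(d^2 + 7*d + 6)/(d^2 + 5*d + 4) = (d + 6)/(d + 4)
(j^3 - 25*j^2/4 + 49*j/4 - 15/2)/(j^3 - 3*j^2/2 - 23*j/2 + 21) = (4*j - 5)/(2*(2*j + 7))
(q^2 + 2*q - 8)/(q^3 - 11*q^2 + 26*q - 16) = (q + 4)/(q^2 - 9*q + 8)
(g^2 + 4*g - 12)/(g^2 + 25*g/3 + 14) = 3*(g - 2)/(3*g + 7)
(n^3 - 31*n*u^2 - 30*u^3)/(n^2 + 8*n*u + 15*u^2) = (n^2 - 5*n*u - 6*u^2)/(n + 3*u)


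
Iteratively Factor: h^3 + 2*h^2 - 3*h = (h + 3)*(h^2 - h) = h*(h + 3)*(h - 1)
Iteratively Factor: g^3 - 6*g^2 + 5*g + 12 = (g + 1)*(g^2 - 7*g + 12) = (g - 4)*(g + 1)*(g - 3)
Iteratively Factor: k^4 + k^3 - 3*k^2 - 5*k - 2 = (k + 1)*(k^3 - 3*k - 2) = (k + 1)^2*(k^2 - k - 2) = (k - 2)*(k + 1)^2*(k + 1)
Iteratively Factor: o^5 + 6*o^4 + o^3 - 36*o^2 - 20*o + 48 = (o + 4)*(o^4 + 2*o^3 - 7*o^2 - 8*o + 12) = (o - 1)*(o + 4)*(o^3 + 3*o^2 - 4*o - 12) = (o - 1)*(o + 2)*(o + 4)*(o^2 + o - 6) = (o - 2)*(o - 1)*(o + 2)*(o + 4)*(o + 3)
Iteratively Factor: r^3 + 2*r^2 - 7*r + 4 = (r + 4)*(r^2 - 2*r + 1) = (r - 1)*(r + 4)*(r - 1)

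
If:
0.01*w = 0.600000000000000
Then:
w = 60.00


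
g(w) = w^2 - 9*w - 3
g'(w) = 2*w - 9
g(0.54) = -7.57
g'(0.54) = -7.92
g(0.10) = -3.89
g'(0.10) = -8.80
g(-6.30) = 93.39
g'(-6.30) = -21.60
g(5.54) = -22.17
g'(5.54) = 2.08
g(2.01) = -17.05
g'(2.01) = -4.98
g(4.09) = -23.08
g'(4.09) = -0.82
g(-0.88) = 5.69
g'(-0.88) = -10.76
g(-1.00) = 7.00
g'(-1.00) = -11.00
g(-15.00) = 357.00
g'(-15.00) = -39.00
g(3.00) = -21.00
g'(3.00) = -3.00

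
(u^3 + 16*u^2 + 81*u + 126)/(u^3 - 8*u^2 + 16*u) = (u^3 + 16*u^2 + 81*u + 126)/(u*(u^2 - 8*u + 16))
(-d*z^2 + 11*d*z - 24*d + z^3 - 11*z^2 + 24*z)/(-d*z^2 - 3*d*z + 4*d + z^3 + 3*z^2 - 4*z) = (z^2 - 11*z + 24)/(z^2 + 3*z - 4)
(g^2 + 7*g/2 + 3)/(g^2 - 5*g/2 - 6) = (g + 2)/(g - 4)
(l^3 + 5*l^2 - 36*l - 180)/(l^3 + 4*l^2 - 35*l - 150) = (l + 6)/(l + 5)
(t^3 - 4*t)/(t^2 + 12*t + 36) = t*(t^2 - 4)/(t^2 + 12*t + 36)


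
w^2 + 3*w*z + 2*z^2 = (w + z)*(w + 2*z)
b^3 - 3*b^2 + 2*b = b*(b - 2)*(b - 1)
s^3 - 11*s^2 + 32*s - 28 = (s - 7)*(s - 2)^2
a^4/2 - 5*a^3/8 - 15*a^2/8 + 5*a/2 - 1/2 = (a/2 + 1)*(a - 2)*(a - 1)*(a - 1/4)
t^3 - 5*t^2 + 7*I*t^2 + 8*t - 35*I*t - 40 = (t - 5)*(t - I)*(t + 8*I)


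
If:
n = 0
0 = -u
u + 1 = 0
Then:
No Solution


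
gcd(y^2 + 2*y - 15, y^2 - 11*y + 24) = y - 3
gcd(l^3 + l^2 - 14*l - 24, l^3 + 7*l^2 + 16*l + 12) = l^2 + 5*l + 6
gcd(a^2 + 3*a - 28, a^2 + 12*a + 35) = a + 7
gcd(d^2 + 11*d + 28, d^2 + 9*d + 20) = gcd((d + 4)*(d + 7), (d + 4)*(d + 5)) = d + 4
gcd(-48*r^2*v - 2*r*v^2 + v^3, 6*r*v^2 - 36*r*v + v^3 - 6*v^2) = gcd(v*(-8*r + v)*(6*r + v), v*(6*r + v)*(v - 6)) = 6*r*v + v^2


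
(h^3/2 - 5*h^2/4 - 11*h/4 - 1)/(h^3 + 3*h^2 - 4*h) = (2*h^3 - 5*h^2 - 11*h - 4)/(4*h*(h^2 + 3*h - 4))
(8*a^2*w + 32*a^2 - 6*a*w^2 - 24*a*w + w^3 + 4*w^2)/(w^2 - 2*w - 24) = (8*a^2 - 6*a*w + w^2)/(w - 6)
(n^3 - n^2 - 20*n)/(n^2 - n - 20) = n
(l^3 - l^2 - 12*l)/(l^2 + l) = (l^2 - l - 12)/(l + 1)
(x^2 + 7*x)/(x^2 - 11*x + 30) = x*(x + 7)/(x^2 - 11*x + 30)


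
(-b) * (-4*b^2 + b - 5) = 4*b^3 - b^2 + 5*b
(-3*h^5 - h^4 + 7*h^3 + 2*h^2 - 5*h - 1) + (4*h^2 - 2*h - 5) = -3*h^5 - h^4 + 7*h^3 + 6*h^2 - 7*h - 6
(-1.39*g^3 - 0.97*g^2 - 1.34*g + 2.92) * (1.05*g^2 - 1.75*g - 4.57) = -1.4595*g^5 + 1.414*g^4 + 6.6428*g^3 + 9.8439*g^2 + 1.0138*g - 13.3444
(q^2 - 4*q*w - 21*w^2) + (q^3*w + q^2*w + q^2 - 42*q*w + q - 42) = q^3*w + q^2*w + 2*q^2 - 46*q*w + q - 21*w^2 - 42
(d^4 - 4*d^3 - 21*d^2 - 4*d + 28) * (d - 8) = d^5 - 12*d^4 + 11*d^3 + 164*d^2 + 60*d - 224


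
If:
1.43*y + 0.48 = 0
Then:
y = -0.34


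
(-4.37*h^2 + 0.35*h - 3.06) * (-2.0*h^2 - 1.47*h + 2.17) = 8.74*h^4 + 5.7239*h^3 - 3.8774*h^2 + 5.2577*h - 6.6402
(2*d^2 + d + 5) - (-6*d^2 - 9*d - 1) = 8*d^2 + 10*d + 6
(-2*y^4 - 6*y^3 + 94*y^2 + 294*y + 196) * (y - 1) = -2*y^5 - 4*y^4 + 100*y^3 + 200*y^2 - 98*y - 196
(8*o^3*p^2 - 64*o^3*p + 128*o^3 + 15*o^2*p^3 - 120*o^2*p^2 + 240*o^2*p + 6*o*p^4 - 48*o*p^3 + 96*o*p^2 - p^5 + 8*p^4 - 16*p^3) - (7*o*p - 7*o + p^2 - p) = 8*o^3*p^2 - 64*o^3*p + 128*o^3 + 15*o^2*p^3 - 120*o^2*p^2 + 240*o^2*p + 6*o*p^4 - 48*o*p^3 + 96*o*p^2 - 7*o*p + 7*o - p^5 + 8*p^4 - 16*p^3 - p^2 + p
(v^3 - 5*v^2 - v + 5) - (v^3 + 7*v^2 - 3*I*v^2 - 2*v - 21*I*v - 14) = -12*v^2 + 3*I*v^2 + v + 21*I*v + 19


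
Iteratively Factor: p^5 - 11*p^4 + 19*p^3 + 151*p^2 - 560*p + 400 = (p - 4)*(p^4 - 7*p^3 - 9*p^2 + 115*p - 100) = (p - 4)*(p - 1)*(p^3 - 6*p^2 - 15*p + 100) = (p - 5)*(p - 4)*(p - 1)*(p^2 - p - 20) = (p - 5)^2*(p - 4)*(p - 1)*(p + 4)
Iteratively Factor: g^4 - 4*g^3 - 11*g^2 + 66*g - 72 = (g + 4)*(g^3 - 8*g^2 + 21*g - 18) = (g - 3)*(g + 4)*(g^2 - 5*g + 6) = (g - 3)*(g - 2)*(g + 4)*(g - 3)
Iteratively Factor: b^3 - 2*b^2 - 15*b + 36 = (b - 3)*(b^2 + b - 12) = (b - 3)^2*(b + 4)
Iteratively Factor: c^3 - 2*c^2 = (c)*(c^2 - 2*c) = c*(c - 2)*(c)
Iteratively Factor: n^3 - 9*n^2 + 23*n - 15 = (n - 5)*(n^2 - 4*n + 3) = (n - 5)*(n - 3)*(n - 1)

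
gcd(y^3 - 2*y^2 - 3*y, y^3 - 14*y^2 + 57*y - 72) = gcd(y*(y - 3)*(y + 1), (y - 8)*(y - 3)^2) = y - 3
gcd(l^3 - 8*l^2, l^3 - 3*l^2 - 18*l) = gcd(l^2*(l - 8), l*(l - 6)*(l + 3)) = l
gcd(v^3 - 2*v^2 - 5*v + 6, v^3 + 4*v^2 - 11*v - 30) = v^2 - v - 6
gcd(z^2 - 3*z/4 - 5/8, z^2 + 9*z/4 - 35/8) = z - 5/4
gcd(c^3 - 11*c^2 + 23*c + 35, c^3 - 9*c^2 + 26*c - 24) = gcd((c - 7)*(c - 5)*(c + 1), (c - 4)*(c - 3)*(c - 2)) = 1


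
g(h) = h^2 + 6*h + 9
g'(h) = 2*h + 6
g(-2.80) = 0.04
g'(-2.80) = 0.40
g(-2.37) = 0.40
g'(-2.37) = 1.26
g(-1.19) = 3.28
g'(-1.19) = 3.62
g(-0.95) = 4.20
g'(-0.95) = 4.10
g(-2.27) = 0.53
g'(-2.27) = 1.46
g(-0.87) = 4.54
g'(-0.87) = 4.26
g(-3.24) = 0.06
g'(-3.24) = -0.48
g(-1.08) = 3.69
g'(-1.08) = 3.84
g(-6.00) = 9.00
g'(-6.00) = -6.00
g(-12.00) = 81.00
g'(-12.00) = -18.00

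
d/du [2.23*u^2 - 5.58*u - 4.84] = 4.46*u - 5.58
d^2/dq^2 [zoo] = 0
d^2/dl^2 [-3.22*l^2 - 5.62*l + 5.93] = -6.44000000000000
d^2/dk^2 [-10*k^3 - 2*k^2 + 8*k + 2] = -60*k - 4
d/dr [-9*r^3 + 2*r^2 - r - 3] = -27*r^2 + 4*r - 1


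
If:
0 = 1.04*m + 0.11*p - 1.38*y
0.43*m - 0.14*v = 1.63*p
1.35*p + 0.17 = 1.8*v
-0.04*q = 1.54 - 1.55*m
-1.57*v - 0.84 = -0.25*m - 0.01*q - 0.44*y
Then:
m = 1.99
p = 0.49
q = 38.59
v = 0.46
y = 1.54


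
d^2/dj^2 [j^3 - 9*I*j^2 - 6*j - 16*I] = 6*j - 18*I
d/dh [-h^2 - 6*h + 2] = -2*h - 6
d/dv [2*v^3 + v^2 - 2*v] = 6*v^2 + 2*v - 2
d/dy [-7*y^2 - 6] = -14*y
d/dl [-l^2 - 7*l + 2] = -2*l - 7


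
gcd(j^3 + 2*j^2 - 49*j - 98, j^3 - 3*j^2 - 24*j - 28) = j^2 - 5*j - 14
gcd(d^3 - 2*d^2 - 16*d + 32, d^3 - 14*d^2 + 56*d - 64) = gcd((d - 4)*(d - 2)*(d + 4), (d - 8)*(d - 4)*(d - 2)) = d^2 - 6*d + 8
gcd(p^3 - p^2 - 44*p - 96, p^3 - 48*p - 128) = p^2 - 4*p - 32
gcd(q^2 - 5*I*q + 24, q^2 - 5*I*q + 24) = q^2 - 5*I*q + 24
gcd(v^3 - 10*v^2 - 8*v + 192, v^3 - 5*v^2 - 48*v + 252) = v - 6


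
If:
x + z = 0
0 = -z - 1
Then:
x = 1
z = -1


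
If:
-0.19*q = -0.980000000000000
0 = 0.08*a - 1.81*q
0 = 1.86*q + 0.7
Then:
No Solution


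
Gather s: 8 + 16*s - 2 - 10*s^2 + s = -10*s^2 + 17*s + 6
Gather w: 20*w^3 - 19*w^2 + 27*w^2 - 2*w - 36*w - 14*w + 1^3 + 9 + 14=20*w^3 + 8*w^2 - 52*w + 24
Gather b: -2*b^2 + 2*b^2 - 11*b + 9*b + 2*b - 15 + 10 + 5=0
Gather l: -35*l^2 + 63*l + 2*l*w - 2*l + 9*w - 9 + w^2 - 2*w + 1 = -35*l^2 + l*(2*w + 61) + w^2 + 7*w - 8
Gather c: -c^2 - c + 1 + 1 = -c^2 - c + 2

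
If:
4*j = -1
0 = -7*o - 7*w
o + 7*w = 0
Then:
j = -1/4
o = 0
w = 0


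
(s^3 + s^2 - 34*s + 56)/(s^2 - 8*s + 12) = (s^2 + 3*s - 28)/(s - 6)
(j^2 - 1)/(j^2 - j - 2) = (j - 1)/(j - 2)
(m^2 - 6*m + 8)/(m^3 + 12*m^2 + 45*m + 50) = (m^2 - 6*m + 8)/(m^3 + 12*m^2 + 45*m + 50)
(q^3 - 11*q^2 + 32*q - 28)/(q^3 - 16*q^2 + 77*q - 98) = (q - 2)/(q - 7)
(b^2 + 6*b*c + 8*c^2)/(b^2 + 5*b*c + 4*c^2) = (b + 2*c)/(b + c)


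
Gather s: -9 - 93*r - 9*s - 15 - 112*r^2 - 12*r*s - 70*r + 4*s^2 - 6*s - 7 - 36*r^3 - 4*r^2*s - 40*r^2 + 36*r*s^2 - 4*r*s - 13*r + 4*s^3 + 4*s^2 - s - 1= -36*r^3 - 152*r^2 - 176*r + 4*s^3 + s^2*(36*r + 8) + s*(-4*r^2 - 16*r - 16) - 32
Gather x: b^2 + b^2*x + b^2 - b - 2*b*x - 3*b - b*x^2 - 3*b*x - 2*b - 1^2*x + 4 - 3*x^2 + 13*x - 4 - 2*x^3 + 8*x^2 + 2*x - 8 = 2*b^2 - 6*b - 2*x^3 + x^2*(5 - b) + x*(b^2 - 5*b + 14) - 8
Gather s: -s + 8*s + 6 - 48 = 7*s - 42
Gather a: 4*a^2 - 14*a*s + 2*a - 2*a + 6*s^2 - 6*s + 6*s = 4*a^2 - 14*a*s + 6*s^2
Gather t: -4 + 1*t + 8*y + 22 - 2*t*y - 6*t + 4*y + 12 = t*(-2*y - 5) + 12*y + 30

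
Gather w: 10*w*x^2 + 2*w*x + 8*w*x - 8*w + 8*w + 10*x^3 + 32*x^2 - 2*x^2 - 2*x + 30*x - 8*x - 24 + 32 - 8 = w*(10*x^2 + 10*x) + 10*x^3 + 30*x^2 + 20*x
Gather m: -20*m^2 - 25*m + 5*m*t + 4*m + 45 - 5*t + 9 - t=-20*m^2 + m*(5*t - 21) - 6*t + 54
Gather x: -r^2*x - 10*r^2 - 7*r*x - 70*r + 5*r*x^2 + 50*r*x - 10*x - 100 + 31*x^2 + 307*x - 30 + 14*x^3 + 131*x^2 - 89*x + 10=-10*r^2 - 70*r + 14*x^3 + x^2*(5*r + 162) + x*(-r^2 + 43*r + 208) - 120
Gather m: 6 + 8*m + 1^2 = 8*m + 7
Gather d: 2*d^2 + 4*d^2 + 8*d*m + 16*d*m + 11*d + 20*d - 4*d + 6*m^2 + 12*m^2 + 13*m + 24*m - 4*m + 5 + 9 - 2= 6*d^2 + d*(24*m + 27) + 18*m^2 + 33*m + 12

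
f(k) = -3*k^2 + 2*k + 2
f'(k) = 2 - 6*k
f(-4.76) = -75.49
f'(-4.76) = 30.56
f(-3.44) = -40.38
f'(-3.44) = 22.64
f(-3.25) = -36.19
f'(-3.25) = 21.50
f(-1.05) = -3.41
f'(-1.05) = 8.30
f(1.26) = -0.24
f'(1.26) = -5.56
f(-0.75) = -1.19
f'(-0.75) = 6.50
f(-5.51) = -100.10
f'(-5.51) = 35.06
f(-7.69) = -190.79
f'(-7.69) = 48.14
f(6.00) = -94.00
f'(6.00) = -34.00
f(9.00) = -223.00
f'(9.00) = -52.00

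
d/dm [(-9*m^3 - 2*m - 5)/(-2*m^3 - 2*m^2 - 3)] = (18*m^4 - 8*m^3 + 47*m^2 - 20*m + 6)/(4*m^6 + 8*m^5 + 4*m^4 + 12*m^3 + 12*m^2 + 9)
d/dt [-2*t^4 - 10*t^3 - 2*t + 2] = -8*t^3 - 30*t^2 - 2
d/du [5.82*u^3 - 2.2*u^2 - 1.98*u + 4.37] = 17.46*u^2 - 4.4*u - 1.98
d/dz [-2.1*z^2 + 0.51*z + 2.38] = 0.51 - 4.2*z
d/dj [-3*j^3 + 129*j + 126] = 129 - 9*j^2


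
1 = 1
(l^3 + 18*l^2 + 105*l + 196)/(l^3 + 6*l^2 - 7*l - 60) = (l^2 + 14*l + 49)/(l^2 + 2*l - 15)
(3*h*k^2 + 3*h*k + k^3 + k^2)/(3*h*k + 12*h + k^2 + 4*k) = k*(k + 1)/(k + 4)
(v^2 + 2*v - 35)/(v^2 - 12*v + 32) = (v^2 + 2*v - 35)/(v^2 - 12*v + 32)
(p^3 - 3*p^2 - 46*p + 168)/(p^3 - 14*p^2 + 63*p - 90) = (p^2 + 3*p - 28)/(p^2 - 8*p + 15)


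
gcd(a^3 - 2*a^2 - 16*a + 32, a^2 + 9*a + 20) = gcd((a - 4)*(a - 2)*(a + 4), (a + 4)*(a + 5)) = a + 4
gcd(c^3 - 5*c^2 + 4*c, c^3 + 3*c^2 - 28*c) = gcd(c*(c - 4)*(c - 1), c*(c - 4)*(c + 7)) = c^2 - 4*c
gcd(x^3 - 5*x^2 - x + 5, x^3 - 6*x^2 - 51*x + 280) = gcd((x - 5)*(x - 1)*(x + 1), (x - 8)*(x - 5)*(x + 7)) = x - 5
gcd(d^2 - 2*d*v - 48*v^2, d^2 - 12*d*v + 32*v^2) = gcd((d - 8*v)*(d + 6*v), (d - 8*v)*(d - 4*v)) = -d + 8*v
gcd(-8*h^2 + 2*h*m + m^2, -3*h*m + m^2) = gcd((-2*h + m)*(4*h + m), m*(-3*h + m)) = 1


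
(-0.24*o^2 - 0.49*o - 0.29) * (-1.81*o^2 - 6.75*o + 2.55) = 0.4344*o^4 + 2.5069*o^3 + 3.2204*o^2 + 0.708*o - 0.7395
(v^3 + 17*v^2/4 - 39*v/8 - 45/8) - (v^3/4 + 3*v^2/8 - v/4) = 3*v^3/4 + 31*v^2/8 - 37*v/8 - 45/8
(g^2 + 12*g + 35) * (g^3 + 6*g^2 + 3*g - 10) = g^5 + 18*g^4 + 110*g^3 + 236*g^2 - 15*g - 350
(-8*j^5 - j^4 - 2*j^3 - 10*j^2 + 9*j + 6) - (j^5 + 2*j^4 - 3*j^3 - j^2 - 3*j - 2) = -9*j^5 - 3*j^4 + j^3 - 9*j^2 + 12*j + 8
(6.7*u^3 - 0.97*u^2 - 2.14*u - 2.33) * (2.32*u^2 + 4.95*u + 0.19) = 15.544*u^5 + 30.9146*u^4 - 8.4933*u^3 - 16.1829*u^2 - 11.9401*u - 0.4427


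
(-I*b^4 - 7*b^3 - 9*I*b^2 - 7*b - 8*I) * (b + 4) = -I*b^5 - 7*b^4 - 4*I*b^4 - 28*b^3 - 9*I*b^3 - 7*b^2 - 36*I*b^2 - 28*b - 8*I*b - 32*I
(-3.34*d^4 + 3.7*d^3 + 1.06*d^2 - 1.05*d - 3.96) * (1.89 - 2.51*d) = 8.3834*d^5 - 15.5996*d^4 + 4.3324*d^3 + 4.6389*d^2 + 7.9551*d - 7.4844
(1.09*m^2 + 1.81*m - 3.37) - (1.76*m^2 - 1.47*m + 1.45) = -0.67*m^2 + 3.28*m - 4.82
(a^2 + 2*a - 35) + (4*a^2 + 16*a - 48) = 5*a^2 + 18*a - 83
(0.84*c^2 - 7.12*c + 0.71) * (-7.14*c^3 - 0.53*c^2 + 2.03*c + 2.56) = -5.9976*c^5 + 50.3916*c^4 + 0.4094*c^3 - 12.6795*c^2 - 16.7859*c + 1.8176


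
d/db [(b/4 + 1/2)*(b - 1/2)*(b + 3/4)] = 3*b^2/4 + 9*b/8 + 1/32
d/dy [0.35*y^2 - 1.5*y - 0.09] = 0.7*y - 1.5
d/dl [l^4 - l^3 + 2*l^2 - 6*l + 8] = 4*l^3 - 3*l^2 + 4*l - 6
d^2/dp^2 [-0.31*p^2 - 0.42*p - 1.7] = -0.620000000000000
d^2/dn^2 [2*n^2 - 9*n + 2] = 4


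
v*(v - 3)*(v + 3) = v^3 - 9*v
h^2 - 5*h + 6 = (h - 3)*(h - 2)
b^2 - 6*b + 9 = (b - 3)^2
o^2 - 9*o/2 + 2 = (o - 4)*(o - 1/2)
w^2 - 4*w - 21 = (w - 7)*(w + 3)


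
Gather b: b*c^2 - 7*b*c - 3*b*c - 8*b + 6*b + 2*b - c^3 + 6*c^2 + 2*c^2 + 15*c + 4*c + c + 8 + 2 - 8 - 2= b*(c^2 - 10*c) - c^3 + 8*c^2 + 20*c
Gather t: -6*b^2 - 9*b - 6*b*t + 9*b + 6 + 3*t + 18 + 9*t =-6*b^2 + t*(12 - 6*b) + 24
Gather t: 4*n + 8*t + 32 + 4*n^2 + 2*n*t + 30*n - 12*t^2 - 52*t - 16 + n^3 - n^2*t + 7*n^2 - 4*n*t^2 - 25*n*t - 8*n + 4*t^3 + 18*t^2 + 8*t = n^3 + 11*n^2 + 26*n + 4*t^3 + t^2*(6 - 4*n) + t*(-n^2 - 23*n - 36) + 16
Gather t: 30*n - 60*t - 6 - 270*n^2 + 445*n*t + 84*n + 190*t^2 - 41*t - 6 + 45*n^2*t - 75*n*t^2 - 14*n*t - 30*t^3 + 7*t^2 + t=-270*n^2 + 114*n - 30*t^3 + t^2*(197 - 75*n) + t*(45*n^2 + 431*n - 100) - 12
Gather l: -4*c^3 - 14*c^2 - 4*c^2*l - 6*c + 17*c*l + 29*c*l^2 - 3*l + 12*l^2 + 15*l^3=-4*c^3 - 14*c^2 - 6*c + 15*l^3 + l^2*(29*c + 12) + l*(-4*c^2 + 17*c - 3)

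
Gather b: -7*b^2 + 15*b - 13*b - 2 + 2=-7*b^2 + 2*b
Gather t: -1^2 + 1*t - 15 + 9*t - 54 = 10*t - 70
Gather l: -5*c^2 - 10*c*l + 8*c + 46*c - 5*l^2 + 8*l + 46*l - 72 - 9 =-5*c^2 + 54*c - 5*l^2 + l*(54 - 10*c) - 81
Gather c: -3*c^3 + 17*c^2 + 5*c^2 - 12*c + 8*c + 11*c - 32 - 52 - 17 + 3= -3*c^3 + 22*c^2 + 7*c - 98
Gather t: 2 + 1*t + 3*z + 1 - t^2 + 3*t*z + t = -t^2 + t*(3*z + 2) + 3*z + 3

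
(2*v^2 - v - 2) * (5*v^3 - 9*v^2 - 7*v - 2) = 10*v^5 - 23*v^4 - 15*v^3 + 21*v^2 + 16*v + 4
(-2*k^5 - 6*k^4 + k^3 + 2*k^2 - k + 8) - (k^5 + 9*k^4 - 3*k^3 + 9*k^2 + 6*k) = -3*k^5 - 15*k^4 + 4*k^3 - 7*k^2 - 7*k + 8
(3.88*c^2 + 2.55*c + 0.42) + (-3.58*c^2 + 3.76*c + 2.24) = 0.3*c^2 + 6.31*c + 2.66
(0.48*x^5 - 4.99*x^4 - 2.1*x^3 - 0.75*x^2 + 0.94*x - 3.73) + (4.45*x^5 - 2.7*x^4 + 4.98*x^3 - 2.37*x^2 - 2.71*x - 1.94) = 4.93*x^5 - 7.69*x^4 + 2.88*x^3 - 3.12*x^2 - 1.77*x - 5.67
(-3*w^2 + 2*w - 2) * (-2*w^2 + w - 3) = 6*w^4 - 7*w^3 + 15*w^2 - 8*w + 6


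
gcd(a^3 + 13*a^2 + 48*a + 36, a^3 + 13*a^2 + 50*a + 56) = 1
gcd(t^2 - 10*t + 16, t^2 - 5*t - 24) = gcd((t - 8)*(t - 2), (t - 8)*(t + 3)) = t - 8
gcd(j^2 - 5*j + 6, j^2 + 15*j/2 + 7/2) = 1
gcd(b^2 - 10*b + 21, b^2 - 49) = b - 7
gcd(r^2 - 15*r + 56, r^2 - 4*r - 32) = r - 8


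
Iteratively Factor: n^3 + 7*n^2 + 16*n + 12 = (n + 3)*(n^2 + 4*n + 4) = (n + 2)*(n + 3)*(n + 2)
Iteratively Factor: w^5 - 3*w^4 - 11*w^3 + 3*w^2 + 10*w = (w - 1)*(w^4 - 2*w^3 - 13*w^2 - 10*w) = (w - 5)*(w - 1)*(w^3 + 3*w^2 + 2*w) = (w - 5)*(w - 1)*(w + 1)*(w^2 + 2*w) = (w - 5)*(w - 1)*(w + 1)*(w + 2)*(w)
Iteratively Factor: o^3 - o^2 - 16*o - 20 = (o - 5)*(o^2 + 4*o + 4) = (o - 5)*(o + 2)*(o + 2)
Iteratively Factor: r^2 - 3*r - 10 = (r + 2)*(r - 5)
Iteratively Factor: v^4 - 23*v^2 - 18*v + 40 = (v + 2)*(v^3 - 2*v^2 - 19*v + 20) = (v - 1)*(v + 2)*(v^2 - v - 20) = (v - 5)*(v - 1)*(v + 2)*(v + 4)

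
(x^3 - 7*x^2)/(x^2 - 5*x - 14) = x^2/(x + 2)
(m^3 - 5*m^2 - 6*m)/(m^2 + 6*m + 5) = m*(m - 6)/(m + 5)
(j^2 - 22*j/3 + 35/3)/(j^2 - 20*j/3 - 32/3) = (-3*j^2 + 22*j - 35)/(-3*j^2 + 20*j + 32)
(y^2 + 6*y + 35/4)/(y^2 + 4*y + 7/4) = (2*y + 5)/(2*y + 1)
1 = 1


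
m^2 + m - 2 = (m - 1)*(m + 2)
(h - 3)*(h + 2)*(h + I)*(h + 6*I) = h^4 - h^3 + 7*I*h^3 - 12*h^2 - 7*I*h^2 + 6*h - 42*I*h + 36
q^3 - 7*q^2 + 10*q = q*(q - 5)*(q - 2)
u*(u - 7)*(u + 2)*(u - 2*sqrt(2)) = u^4 - 5*u^3 - 2*sqrt(2)*u^3 - 14*u^2 + 10*sqrt(2)*u^2 + 28*sqrt(2)*u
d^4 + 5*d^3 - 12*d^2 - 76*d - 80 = (d - 4)*(d + 2)^2*(d + 5)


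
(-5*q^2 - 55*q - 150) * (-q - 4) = 5*q^3 + 75*q^2 + 370*q + 600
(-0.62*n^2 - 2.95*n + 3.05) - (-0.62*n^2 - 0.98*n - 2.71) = 5.76 - 1.97*n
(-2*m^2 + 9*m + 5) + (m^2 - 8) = -m^2 + 9*m - 3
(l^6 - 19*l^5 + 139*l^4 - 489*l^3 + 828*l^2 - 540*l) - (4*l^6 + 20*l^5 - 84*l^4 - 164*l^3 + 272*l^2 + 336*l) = -3*l^6 - 39*l^5 + 223*l^4 - 325*l^3 + 556*l^2 - 876*l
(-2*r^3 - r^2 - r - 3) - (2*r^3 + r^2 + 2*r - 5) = -4*r^3 - 2*r^2 - 3*r + 2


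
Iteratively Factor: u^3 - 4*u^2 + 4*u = (u - 2)*(u^2 - 2*u) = (u - 2)^2*(u)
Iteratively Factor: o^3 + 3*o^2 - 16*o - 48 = (o + 4)*(o^2 - o - 12) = (o + 3)*(o + 4)*(o - 4)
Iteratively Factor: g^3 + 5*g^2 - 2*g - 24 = (g - 2)*(g^2 + 7*g + 12) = (g - 2)*(g + 4)*(g + 3)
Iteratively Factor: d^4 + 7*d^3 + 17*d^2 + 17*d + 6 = (d + 1)*(d^3 + 6*d^2 + 11*d + 6) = (d + 1)*(d + 2)*(d^2 + 4*d + 3) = (d + 1)*(d + 2)*(d + 3)*(d + 1)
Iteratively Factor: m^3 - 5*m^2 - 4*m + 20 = (m + 2)*(m^2 - 7*m + 10) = (m - 2)*(m + 2)*(m - 5)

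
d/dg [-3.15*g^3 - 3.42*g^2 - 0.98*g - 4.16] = -9.45*g^2 - 6.84*g - 0.98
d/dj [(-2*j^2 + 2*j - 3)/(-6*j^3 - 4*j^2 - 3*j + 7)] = (-12*j^4 + 24*j^3 - 40*j^2 - 52*j + 5)/(36*j^6 + 48*j^5 + 52*j^4 - 60*j^3 - 47*j^2 - 42*j + 49)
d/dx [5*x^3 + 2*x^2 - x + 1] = 15*x^2 + 4*x - 1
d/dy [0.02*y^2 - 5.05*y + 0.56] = 0.04*y - 5.05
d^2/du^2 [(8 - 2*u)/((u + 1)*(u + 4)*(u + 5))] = 12*(-u^5 - 2*u^4 + 83*u^3 + 556*u^2 + 1280*u + 1048)/(u^9 + 30*u^8 + 387*u^7 + 2800*u^6 + 12423*u^5 + 34710*u^4 + 60389*u^3 + 62460*u^2 + 34800*u + 8000)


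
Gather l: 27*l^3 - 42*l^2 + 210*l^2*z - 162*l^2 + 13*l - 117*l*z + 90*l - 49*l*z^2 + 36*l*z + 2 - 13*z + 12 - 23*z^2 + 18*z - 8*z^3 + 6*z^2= 27*l^3 + l^2*(210*z - 204) + l*(-49*z^2 - 81*z + 103) - 8*z^3 - 17*z^2 + 5*z + 14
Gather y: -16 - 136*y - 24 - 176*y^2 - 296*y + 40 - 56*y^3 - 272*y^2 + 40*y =-56*y^3 - 448*y^2 - 392*y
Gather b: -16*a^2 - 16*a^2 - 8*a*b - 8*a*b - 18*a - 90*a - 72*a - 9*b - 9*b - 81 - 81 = -32*a^2 - 180*a + b*(-16*a - 18) - 162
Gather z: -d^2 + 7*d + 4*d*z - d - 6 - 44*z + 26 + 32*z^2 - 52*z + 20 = -d^2 + 6*d + 32*z^2 + z*(4*d - 96) + 40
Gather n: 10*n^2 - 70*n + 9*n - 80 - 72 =10*n^2 - 61*n - 152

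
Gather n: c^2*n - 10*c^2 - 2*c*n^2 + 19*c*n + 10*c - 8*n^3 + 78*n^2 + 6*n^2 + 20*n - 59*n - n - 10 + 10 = -10*c^2 + 10*c - 8*n^3 + n^2*(84 - 2*c) + n*(c^2 + 19*c - 40)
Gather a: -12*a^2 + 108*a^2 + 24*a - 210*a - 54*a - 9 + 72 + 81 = 96*a^2 - 240*a + 144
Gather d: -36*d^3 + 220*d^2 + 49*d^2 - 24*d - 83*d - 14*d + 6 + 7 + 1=-36*d^3 + 269*d^2 - 121*d + 14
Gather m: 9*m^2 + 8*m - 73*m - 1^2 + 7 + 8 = 9*m^2 - 65*m + 14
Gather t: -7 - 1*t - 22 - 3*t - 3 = -4*t - 32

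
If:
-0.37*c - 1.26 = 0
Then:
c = -3.41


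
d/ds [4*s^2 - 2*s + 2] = 8*s - 2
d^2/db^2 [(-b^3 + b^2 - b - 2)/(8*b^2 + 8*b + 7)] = 2*(-136*b^3 - 720*b^2 - 363*b + 89)/(512*b^6 + 1536*b^5 + 2880*b^4 + 3200*b^3 + 2520*b^2 + 1176*b + 343)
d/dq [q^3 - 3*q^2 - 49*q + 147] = 3*q^2 - 6*q - 49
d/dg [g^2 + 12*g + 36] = 2*g + 12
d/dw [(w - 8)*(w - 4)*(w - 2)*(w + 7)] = 4*w^3 - 21*w^2 - 84*w + 328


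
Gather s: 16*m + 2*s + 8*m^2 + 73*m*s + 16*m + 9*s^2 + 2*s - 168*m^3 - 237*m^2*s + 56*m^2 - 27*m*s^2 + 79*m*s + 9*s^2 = -168*m^3 + 64*m^2 + 32*m + s^2*(18 - 27*m) + s*(-237*m^2 + 152*m + 4)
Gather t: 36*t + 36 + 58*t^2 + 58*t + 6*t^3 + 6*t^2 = 6*t^3 + 64*t^2 + 94*t + 36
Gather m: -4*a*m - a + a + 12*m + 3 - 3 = m*(12 - 4*a)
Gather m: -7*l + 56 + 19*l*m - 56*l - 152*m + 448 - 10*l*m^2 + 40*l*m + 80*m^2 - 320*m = -63*l + m^2*(80 - 10*l) + m*(59*l - 472) + 504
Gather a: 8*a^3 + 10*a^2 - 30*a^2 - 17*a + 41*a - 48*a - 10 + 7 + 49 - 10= 8*a^3 - 20*a^2 - 24*a + 36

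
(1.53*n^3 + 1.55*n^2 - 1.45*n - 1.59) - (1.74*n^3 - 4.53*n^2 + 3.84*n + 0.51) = -0.21*n^3 + 6.08*n^2 - 5.29*n - 2.1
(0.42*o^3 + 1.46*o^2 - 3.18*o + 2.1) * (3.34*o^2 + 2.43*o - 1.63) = 1.4028*o^5 + 5.897*o^4 - 7.758*o^3 - 3.0932*o^2 + 10.2864*o - 3.423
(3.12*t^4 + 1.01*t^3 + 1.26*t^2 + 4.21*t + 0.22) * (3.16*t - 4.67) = 9.8592*t^5 - 11.3788*t^4 - 0.7351*t^3 + 7.4194*t^2 - 18.9655*t - 1.0274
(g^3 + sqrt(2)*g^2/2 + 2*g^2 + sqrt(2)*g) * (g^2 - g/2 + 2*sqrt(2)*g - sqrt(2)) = g^5 + 3*g^4/2 + 5*sqrt(2)*g^4/2 + g^3 + 15*sqrt(2)*g^3/4 - 5*sqrt(2)*g^2/2 + 3*g^2 - 2*g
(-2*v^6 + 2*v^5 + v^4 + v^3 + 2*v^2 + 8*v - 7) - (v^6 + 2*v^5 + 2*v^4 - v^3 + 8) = -3*v^6 - v^4 + 2*v^3 + 2*v^2 + 8*v - 15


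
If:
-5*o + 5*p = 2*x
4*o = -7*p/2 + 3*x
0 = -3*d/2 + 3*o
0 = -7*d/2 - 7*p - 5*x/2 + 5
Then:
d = 320/1243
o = 160/1243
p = 460/1243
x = 750/1243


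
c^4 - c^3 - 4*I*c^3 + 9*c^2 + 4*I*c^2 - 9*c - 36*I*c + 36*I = (c - 1)*(c - 4*I)*(c - 3*I)*(c + 3*I)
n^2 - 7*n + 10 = (n - 5)*(n - 2)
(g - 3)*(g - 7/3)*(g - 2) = g^3 - 22*g^2/3 + 53*g/3 - 14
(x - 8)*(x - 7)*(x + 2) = x^3 - 13*x^2 + 26*x + 112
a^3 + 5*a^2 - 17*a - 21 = (a - 3)*(a + 1)*(a + 7)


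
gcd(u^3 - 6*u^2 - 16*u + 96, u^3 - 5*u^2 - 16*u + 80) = u^2 - 16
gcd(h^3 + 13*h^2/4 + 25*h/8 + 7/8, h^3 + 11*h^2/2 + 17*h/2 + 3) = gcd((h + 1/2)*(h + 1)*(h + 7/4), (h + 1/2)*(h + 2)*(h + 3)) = h + 1/2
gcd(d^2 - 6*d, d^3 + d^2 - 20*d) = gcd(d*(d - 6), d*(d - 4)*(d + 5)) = d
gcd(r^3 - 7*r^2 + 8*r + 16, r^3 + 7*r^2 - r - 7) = r + 1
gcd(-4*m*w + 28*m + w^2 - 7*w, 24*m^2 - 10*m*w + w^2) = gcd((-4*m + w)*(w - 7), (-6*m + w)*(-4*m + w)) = -4*m + w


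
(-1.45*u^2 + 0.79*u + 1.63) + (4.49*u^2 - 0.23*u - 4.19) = 3.04*u^2 + 0.56*u - 2.56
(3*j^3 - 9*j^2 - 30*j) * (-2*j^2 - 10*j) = -6*j^5 - 12*j^4 + 150*j^3 + 300*j^2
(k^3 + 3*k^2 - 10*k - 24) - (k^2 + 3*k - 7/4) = k^3 + 2*k^2 - 13*k - 89/4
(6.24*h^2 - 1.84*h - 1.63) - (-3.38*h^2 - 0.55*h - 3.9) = 9.62*h^2 - 1.29*h + 2.27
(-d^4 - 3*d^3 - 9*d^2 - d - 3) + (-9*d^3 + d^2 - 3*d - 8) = -d^4 - 12*d^3 - 8*d^2 - 4*d - 11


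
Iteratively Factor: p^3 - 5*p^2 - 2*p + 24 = (p - 4)*(p^2 - p - 6) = (p - 4)*(p + 2)*(p - 3)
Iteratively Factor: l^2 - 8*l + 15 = (l - 5)*(l - 3)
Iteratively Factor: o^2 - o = (o - 1)*(o)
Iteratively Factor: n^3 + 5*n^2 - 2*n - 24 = (n + 3)*(n^2 + 2*n - 8) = (n + 3)*(n + 4)*(n - 2)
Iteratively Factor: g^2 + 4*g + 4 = (g + 2)*(g + 2)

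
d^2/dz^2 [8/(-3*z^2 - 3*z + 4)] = 48*(3*z^2 + 3*z - 3*(2*z + 1)^2 - 4)/(3*z^2 + 3*z - 4)^3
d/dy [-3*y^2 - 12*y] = -6*y - 12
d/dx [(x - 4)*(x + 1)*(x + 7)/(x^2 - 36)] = (x^4 - 83*x^2 - 232*x + 900)/(x^4 - 72*x^2 + 1296)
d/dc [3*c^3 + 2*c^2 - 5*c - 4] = 9*c^2 + 4*c - 5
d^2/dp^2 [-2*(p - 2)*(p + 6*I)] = -4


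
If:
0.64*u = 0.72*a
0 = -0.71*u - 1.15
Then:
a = -1.44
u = -1.62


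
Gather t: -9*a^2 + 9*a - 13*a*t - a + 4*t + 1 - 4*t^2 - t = -9*a^2 + 8*a - 4*t^2 + t*(3 - 13*a) + 1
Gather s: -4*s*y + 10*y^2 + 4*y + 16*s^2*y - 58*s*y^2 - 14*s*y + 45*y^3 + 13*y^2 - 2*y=16*s^2*y + s*(-58*y^2 - 18*y) + 45*y^3 + 23*y^2 + 2*y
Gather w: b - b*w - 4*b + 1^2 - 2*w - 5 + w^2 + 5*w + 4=-3*b + w^2 + w*(3 - b)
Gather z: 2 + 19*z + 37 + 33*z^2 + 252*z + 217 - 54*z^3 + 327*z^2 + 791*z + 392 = -54*z^3 + 360*z^2 + 1062*z + 648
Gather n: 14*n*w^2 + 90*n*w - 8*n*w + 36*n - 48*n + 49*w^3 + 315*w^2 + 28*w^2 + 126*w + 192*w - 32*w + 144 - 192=n*(14*w^2 + 82*w - 12) + 49*w^3 + 343*w^2 + 286*w - 48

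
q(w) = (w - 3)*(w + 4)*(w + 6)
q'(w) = (w - 3)*(w + 4) + (w - 3)*(w + 6) + (w + 4)*(w + 6) = 3*w^2 + 14*w - 6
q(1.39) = -64.13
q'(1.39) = 19.26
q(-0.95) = -60.84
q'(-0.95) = -16.59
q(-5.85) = 2.46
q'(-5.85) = 14.77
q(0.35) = -73.20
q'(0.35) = -0.73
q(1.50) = -61.88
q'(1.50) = 21.75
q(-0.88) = -61.98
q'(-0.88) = -16.00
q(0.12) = -72.62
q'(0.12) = -4.28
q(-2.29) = -33.56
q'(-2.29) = -22.33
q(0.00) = -72.00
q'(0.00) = -6.00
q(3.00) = 0.00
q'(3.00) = 63.00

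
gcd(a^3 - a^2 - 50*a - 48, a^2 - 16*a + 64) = a - 8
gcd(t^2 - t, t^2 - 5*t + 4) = t - 1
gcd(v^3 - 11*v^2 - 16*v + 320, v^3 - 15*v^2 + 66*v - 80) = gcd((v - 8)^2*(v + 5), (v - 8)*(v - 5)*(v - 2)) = v - 8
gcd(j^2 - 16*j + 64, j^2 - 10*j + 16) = j - 8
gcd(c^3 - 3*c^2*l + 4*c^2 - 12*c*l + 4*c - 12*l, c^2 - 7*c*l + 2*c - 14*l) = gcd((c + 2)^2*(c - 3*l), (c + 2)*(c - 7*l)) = c + 2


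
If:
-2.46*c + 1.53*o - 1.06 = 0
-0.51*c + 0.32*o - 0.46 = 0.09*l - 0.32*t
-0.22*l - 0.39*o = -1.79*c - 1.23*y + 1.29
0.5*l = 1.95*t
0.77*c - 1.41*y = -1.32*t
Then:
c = 2.03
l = -28.83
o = 3.96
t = -7.39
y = -5.81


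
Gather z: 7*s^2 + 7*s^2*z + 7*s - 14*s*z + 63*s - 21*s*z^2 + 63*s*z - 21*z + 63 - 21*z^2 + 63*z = 7*s^2 + 70*s + z^2*(-21*s - 21) + z*(7*s^2 + 49*s + 42) + 63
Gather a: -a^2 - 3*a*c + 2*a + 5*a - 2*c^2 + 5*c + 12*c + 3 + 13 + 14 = -a^2 + a*(7 - 3*c) - 2*c^2 + 17*c + 30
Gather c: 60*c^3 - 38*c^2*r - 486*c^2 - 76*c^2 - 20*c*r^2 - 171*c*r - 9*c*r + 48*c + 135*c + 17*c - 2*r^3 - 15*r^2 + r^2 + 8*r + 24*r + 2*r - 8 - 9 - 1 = 60*c^3 + c^2*(-38*r - 562) + c*(-20*r^2 - 180*r + 200) - 2*r^3 - 14*r^2 + 34*r - 18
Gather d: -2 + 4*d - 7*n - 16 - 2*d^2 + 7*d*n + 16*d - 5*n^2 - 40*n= -2*d^2 + d*(7*n + 20) - 5*n^2 - 47*n - 18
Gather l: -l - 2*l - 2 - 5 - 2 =-3*l - 9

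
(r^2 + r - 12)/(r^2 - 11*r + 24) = (r + 4)/(r - 8)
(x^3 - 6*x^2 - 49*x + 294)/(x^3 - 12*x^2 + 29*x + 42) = (x + 7)/(x + 1)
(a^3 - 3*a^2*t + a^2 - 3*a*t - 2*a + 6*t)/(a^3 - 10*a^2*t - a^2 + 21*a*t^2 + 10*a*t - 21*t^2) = (-a - 2)/(-a + 7*t)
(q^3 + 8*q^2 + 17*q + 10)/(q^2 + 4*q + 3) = (q^2 + 7*q + 10)/(q + 3)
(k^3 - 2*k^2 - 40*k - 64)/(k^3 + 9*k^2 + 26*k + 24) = (k - 8)/(k + 3)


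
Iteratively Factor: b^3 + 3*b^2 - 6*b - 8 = (b - 2)*(b^2 + 5*b + 4) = (b - 2)*(b + 1)*(b + 4)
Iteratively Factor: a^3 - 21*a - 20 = (a + 4)*(a^2 - 4*a - 5) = (a - 5)*(a + 4)*(a + 1)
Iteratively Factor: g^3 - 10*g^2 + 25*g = (g - 5)*(g^2 - 5*g) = g*(g - 5)*(g - 5)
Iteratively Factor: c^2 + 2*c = (c + 2)*(c)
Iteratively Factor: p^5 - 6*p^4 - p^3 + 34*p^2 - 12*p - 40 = (p + 1)*(p^4 - 7*p^3 + 6*p^2 + 28*p - 40) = (p - 2)*(p + 1)*(p^3 - 5*p^2 - 4*p + 20) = (p - 2)*(p + 1)*(p + 2)*(p^2 - 7*p + 10) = (p - 2)^2*(p + 1)*(p + 2)*(p - 5)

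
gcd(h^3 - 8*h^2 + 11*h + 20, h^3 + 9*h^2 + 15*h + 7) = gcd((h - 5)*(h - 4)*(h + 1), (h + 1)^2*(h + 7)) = h + 1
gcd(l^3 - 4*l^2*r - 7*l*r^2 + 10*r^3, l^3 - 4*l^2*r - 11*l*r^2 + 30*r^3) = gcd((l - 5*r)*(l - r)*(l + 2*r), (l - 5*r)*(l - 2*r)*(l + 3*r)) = -l + 5*r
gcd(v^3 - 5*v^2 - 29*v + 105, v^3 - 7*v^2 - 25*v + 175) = v^2 - 2*v - 35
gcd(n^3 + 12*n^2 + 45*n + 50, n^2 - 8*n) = 1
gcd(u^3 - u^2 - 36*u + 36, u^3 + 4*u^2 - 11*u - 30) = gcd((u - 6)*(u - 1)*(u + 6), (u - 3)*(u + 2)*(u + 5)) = 1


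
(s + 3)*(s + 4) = s^2 + 7*s + 12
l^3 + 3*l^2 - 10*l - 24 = (l - 3)*(l + 2)*(l + 4)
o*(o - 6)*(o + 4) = o^3 - 2*o^2 - 24*o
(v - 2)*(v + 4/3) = v^2 - 2*v/3 - 8/3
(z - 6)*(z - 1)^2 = z^3 - 8*z^2 + 13*z - 6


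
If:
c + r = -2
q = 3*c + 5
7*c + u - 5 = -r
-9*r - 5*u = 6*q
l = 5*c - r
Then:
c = 47/21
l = 108/7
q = 82/7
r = -89/21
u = -45/7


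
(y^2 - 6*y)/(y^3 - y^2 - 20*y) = (6 - y)/(-y^2 + y + 20)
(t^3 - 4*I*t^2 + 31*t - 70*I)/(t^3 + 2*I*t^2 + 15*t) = (t^2 - 9*I*t - 14)/(t*(t - 3*I))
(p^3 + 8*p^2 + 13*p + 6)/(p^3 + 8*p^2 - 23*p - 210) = (p^2 + 2*p + 1)/(p^2 + 2*p - 35)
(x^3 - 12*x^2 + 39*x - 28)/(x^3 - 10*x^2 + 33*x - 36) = (x^2 - 8*x + 7)/(x^2 - 6*x + 9)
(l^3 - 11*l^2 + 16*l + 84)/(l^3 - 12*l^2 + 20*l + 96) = (l - 7)/(l - 8)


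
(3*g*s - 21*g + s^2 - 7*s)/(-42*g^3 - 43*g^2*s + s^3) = (-3*g*s + 21*g - s^2 + 7*s)/(42*g^3 + 43*g^2*s - s^3)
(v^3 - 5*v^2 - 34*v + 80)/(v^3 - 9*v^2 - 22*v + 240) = (v - 2)/(v - 6)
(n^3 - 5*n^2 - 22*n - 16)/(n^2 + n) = n - 6 - 16/n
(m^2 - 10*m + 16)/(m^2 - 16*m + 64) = (m - 2)/(m - 8)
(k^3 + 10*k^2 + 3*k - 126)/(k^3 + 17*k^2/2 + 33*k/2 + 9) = 2*(k^2 + 4*k - 21)/(2*k^2 + 5*k + 3)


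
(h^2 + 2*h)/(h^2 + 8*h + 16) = h*(h + 2)/(h^2 + 8*h + 16)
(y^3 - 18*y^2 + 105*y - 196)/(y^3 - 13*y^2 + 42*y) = (y^2 - 11*y + 28)/(y*(y - 6))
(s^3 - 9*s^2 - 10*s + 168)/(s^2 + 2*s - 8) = (s^2 - 13*s + 42)/(s - 2)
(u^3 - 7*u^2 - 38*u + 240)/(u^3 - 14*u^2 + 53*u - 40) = (u + 6)/(u - 1)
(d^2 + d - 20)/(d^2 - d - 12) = (d + 5)/(d + 3)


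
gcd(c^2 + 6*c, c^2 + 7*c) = c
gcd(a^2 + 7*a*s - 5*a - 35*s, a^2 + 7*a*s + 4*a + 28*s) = a + 7*s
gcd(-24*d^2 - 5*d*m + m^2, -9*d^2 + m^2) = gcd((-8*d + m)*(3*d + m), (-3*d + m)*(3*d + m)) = 3*d + m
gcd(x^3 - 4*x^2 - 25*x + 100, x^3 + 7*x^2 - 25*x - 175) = x^2 - 25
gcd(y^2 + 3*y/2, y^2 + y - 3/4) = y + 3/2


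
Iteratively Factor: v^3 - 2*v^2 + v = (v)*(v^2 - 2*v + 1) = v*(v - 1)*(v - 1)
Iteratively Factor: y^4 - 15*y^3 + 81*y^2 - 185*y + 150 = (y - 2)*(y^3 - 13*y^2 + 55*y - 75) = (y - 5)*(y - 2)*(y^2 - 8*y + 15) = (y - 5)*(y - 3)*(y - 2)*(y - 5)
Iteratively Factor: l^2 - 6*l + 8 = (l - 2)*(l - 4)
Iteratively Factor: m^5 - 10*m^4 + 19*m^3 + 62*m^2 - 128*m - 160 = (m + 2)*(m^4 - 12*m^3 + 43*m^2 - 24*m - 80) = (m - 4)*(m + 2)*(m^3 - 8*m^2 + 11*m + 20) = (m - 5)*(m - 4)*(m + 2)*(m^2 - 3*m - 4) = (m - 5)*(m - 4)^2*(m + 2)*(m + 1)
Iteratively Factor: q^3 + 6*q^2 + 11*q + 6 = (q + 2)*(q^2 + 4*q + 3) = (q + 1)*(q + 2)*(q + 3)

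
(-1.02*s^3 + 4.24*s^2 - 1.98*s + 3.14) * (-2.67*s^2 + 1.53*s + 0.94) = 2.7234*s^5 - 12.8814*s^4 + 10.815*s^3 - 7.4276*s^2 + 2.943*s + 2.9516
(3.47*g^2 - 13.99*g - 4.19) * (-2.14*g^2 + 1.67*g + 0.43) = -7.4258*g^4 + 35.7335*g^3 - 12.9046*g^2 - 13.013*g - 1.8017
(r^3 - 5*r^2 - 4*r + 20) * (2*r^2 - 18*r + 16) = 2*r^5 - 28*r^4 + 98*r^3 + 32*r^2 - 424*r + 320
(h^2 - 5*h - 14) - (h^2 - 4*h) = -h - 14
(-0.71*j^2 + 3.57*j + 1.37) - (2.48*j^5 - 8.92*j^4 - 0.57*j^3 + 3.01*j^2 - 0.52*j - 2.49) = -2.48*j^5 + 8.92*j^4 + 0.57*j^3 - 3.72*j^2 + 4.09*j + 3.86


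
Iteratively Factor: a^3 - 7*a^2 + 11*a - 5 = (a - 1)*(a^2 - 6*a + 5) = (a - 1)^2*(a - 5)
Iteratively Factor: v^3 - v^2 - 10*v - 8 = (v + 2)*(v^2 - 3*v - 4) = (v + 1)*(v + 2)*(v - 4)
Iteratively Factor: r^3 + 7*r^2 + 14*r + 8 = (r + 1)*(r^2 + 6*r + 8) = (r + 1)*(r + 4)*(r + 2)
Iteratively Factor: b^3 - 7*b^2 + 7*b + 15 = (b - 3)*(b^2 - 4*b - 5) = (b - 5)*(b - 3)*(b + 1)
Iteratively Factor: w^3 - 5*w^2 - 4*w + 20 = (w - 5)*(w^2 - 4) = (w - 5)*(w - 2)*(w + 2)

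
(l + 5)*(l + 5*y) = l^2 + 5*l*y + 5*l + 25*y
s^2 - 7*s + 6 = (s - 6)*(s - 1)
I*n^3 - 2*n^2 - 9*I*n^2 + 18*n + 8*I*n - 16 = (n - 8)*(n + 2*I)*(I*n - I)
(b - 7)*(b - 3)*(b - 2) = b^3 - 12*b^2 + 41*b - 42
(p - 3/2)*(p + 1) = p^2 - p/2 - 3/2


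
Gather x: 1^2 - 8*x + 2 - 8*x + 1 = 4 - 16*x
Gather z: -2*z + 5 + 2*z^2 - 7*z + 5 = 2*z^2 - 9*z + 10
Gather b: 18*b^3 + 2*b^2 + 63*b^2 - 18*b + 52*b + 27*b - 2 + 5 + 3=18*b^3 + 65*b^2 + 61*b + 6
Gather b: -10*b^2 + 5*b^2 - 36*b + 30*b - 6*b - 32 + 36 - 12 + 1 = -5*b^2 - 12*b - 7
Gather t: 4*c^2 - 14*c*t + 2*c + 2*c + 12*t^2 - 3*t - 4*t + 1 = 4*c^2 + 4*c + 12*t^2 + t*(-14*c - 7) + 1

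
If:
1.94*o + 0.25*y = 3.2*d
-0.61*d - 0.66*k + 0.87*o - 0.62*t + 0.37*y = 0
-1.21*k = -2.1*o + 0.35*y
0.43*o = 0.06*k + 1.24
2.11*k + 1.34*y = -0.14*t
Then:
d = 1.38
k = 14.36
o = 4.89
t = -21.91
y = -20.33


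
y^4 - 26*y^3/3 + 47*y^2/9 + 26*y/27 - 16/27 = (y - 8)*(y - 2/3)*(y - 1/3)*(y + 1/3)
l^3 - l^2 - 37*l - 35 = (l - 7)*(l + 1)*(l + 5)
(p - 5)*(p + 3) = p^2 - 2*p - 15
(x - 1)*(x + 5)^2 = x^3 + 9*x^2 + 15*x - 25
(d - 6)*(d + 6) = d^2 - 36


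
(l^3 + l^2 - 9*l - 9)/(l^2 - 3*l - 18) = (l^2 - 2*l - 3)/(l - 6)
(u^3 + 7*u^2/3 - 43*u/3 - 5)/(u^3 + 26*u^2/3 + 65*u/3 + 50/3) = (3*u^2 - 8*u - 3)/(3*u^2 + 11*u + 10)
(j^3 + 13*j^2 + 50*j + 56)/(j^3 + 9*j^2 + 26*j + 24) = (j + 7)/(j + 3)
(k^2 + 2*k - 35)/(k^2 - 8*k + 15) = (k + 7)/(k - 3)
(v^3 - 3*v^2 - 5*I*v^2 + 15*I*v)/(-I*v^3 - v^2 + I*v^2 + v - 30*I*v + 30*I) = v*(I*v^2 + v*(5 - 3*I) - 15)/(v^3 - v^2*(1 + I) + v*(30 + I) - 30)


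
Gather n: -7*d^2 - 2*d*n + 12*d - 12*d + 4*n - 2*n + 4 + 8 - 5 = -7*d^2 + n*(2 - 2*d) + 7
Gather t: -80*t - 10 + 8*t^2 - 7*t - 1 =8*t^2 - 87*t - 11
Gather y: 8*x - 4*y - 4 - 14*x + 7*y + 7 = -6*x + 3*y + 3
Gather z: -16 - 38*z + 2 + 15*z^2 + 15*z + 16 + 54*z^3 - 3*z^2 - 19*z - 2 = 54*z^3 + 12*z^2 - 42*z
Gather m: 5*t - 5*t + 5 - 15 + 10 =0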